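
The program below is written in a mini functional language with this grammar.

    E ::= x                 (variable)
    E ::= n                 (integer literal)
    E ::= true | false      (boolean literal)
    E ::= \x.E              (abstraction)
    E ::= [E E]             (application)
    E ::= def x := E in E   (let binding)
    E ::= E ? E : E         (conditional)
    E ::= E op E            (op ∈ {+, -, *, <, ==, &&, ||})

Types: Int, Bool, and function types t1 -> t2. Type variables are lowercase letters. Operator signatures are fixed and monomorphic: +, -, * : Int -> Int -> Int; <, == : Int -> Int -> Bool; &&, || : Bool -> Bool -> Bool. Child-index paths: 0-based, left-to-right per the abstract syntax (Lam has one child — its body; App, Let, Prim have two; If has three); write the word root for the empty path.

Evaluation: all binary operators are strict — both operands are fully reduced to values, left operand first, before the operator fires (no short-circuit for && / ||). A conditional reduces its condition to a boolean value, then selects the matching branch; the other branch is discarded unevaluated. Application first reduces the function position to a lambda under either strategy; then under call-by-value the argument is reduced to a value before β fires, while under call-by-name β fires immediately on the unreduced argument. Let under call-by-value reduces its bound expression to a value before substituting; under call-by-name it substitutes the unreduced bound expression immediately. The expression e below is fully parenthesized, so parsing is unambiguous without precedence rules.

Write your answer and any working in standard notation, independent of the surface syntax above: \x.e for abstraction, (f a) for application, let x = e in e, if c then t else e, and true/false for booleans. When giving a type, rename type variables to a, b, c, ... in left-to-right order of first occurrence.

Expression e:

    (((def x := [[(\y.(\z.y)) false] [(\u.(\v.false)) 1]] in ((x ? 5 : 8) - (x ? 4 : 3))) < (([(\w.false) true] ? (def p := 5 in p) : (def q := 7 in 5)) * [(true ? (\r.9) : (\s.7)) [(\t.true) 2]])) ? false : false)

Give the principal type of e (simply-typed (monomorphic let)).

Answer: Bool

Working:
y : a
\z._ : b -> a
\y._ : a -> b -> a
  unify a -> b -> a ~ Bool -> c
  unify a ~ Bool
  unify b -> Bool ~ c
_ _ : b -> Bool
\v._ : e -> Bool
\u._ : d -> e -> Bool
  unify d -> e -> Bool ~ Int -> f
  unify d ~ Int
  unify e -> Bool ~ f
_ _ : e -> Bool
  unify b -> Bool ~ (e -> Bool) -> g
  unify b ~ e -> Bool
  unify Bool ~ g
_ _ : Bool
let x : Bool
x : Bool
  unify Bool ~ Bool
  unify Int ~ Int
  unify Int ~ Int
x : Bool
  unify Bool ~ Bool
  unify Int ~ Int
  unify Int ~ Int
  unify Int ~ Int
\w._ : h -> Bool
  unify h -> Bool ~ Bool -> i
  unify h ~ Bool
  unify Bool ~ i
_ _ : Bool
  unify Bool ~ Bool
let p : Int
p : Int
let q : Int
  unify Int ~ Int
  unify Int ~ Int
  unify Bool ~ Bool
\r._ : j -> Int
\s._ : k -> Int
  unify j -> Int ~ k -> Int
  unify j ~ k
  unify Int ~ Int
\t._ : l -> Bool
  unify l -> Bool ~ Int -> m
  unify l ~ Int
  unify Bool ~ m
_ _ : Bool
  unify k -> Int ~ Bool -> n
  unify k ~ Bool
  unify Int ~ n
_ _ : Int
  unify Int ~ Int
  unify Int ~ Int
  unify Bool ~ Bool
  unify Bool ~ Bool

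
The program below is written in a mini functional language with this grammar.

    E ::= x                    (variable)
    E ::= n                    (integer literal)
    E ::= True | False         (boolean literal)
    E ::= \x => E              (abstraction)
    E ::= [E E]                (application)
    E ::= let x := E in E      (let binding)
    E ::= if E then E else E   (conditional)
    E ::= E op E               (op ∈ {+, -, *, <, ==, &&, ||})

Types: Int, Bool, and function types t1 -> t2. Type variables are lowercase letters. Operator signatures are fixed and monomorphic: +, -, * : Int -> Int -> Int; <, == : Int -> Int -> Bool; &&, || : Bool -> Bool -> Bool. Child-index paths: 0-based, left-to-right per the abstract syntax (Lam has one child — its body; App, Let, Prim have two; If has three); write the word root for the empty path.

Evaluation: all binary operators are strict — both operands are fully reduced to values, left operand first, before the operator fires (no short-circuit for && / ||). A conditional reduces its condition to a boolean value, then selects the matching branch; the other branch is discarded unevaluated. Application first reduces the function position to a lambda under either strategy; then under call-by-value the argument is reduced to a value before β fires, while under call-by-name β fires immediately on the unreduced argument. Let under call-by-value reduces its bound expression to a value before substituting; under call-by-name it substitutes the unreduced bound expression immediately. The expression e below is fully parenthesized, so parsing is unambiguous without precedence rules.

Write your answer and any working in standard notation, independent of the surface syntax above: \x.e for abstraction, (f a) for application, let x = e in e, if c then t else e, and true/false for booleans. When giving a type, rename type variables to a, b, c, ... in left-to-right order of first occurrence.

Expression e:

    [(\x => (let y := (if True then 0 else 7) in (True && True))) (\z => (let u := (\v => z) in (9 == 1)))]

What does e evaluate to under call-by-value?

Answer: true

Working:
step 0: ((\x.(let y = (if true then 0 else 7) in (true && true))) (\z.(let u = (\v.z) in (9 == 1))))
step 1: [beta@root] (let y = (if true then 0 else 7) in (true && true))
step 2: [if@0] (let y = 0 in (true && true))
step 3: [let@root] (true && true)
step 4: [delta@root] true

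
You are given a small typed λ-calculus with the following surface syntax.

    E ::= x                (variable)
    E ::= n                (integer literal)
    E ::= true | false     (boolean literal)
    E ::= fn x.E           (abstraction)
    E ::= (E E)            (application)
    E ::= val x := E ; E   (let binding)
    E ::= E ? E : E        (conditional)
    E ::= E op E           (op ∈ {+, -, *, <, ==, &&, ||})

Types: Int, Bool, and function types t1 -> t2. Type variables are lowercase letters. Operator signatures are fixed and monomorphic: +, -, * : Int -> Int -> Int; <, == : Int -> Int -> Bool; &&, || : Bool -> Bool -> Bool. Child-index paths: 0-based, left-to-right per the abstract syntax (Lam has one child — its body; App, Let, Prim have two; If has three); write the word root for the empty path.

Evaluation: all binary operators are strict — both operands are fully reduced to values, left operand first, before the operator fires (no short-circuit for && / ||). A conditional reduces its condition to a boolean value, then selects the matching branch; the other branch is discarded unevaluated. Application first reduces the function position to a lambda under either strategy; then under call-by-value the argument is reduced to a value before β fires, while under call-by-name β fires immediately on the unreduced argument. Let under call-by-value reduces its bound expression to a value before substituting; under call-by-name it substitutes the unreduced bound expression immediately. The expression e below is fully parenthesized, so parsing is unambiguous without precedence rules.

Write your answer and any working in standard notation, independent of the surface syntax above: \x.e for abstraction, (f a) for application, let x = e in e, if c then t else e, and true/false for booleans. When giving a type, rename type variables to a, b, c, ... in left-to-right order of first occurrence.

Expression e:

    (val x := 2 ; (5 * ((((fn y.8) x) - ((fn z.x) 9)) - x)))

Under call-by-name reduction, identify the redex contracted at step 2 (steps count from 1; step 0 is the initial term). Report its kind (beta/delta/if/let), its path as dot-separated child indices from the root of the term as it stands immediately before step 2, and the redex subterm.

Answer: beta at 1.0.0 : ((\y.8) 2)

Trace:
step 0: (let x = 2 in (5 * ((((\y.8) x) - ((\z.x) 9)) - x)))
step 1: [let@root] (5 * ((((\y.8) 2) - ((\z.2) 9)) - 2))
step 2: [beta@1.0.0] (5 * ((8 - ((\z.2) 9)) - 2))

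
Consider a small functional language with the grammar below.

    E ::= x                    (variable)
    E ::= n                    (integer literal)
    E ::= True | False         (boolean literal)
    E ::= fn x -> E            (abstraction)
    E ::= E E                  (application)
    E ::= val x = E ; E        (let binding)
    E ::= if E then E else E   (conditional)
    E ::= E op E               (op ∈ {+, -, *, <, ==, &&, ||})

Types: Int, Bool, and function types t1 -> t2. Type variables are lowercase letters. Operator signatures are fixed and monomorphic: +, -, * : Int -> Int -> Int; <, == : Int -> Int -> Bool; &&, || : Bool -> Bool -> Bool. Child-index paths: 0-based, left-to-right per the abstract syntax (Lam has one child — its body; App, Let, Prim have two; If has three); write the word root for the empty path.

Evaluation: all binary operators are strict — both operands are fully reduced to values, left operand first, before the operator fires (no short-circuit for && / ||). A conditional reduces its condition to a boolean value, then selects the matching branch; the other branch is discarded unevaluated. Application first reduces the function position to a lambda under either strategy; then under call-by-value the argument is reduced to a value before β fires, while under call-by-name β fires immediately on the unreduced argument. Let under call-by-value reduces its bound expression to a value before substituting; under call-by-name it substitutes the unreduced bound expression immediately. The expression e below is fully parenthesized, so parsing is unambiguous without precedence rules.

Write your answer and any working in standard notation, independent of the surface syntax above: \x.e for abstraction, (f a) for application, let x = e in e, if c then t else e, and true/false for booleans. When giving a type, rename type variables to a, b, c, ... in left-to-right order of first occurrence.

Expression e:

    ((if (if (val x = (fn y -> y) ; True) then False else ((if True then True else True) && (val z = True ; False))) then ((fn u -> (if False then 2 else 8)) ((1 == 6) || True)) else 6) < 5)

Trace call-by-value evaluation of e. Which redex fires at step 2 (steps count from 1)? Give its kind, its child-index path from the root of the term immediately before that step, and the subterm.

Derivation:
step 0: ((if (if (let x = (\y.y) in true) then false else ((if true then true else true) && (let z = true in false))) then ((\u.(if false then 2 else 8)) ((1 == 6) || true)) else 6) < 5)
step 1: [let@0.0.0] ((if (if true then false else ((if true then true else true) && (let z = true in false))) then ((\u.(if false then 2 else 8)) ((1 == 6) || true)) else 6) < 5)
step 2: [if@0.0] ((if false then ((\u.(if false then 2 else 8)) ((1 == 6) || true)) else 6) < 5)

Answer: if at 0.0 : (if true then false else ((if true then true else true) && (let z = true in false)))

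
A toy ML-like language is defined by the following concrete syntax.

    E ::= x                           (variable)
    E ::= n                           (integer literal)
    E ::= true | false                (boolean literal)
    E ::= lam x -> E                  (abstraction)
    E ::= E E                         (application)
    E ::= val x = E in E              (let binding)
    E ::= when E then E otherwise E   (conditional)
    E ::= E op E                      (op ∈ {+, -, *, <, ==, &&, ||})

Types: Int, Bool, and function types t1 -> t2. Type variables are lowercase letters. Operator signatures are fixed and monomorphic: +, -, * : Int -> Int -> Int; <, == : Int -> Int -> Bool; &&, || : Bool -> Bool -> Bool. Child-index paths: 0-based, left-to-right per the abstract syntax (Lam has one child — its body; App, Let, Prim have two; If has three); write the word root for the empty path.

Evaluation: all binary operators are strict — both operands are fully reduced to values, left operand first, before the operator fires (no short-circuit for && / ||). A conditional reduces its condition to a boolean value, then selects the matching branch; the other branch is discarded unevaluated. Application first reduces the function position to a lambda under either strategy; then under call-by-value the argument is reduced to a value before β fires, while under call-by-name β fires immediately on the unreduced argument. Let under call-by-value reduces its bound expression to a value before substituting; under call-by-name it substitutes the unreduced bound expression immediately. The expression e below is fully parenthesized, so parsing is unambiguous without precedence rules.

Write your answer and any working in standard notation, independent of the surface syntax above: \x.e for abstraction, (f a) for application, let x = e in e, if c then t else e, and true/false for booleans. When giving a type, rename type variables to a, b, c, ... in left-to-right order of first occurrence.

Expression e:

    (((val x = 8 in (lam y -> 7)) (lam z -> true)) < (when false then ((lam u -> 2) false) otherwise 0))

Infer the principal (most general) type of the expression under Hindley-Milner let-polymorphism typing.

Working:
let x : Int
\y._ : a -> Int
\z._ : b -> Bool
  unify a -> Int ~ (b -> Bool) -> c
  unify a ~ b -> Bool
  unify Int ~ c
_ _ : Int
  unify Int ~ Int
  unify Bool ~ Bool
\u._ : d -> Int
  unify d -> Int ~ Bool -> e
  unify d ~ Bool
  unify Int ~ e
_ _ : Int
  unify Int ~ Int
  unify Int ~ Int

Answer: Bool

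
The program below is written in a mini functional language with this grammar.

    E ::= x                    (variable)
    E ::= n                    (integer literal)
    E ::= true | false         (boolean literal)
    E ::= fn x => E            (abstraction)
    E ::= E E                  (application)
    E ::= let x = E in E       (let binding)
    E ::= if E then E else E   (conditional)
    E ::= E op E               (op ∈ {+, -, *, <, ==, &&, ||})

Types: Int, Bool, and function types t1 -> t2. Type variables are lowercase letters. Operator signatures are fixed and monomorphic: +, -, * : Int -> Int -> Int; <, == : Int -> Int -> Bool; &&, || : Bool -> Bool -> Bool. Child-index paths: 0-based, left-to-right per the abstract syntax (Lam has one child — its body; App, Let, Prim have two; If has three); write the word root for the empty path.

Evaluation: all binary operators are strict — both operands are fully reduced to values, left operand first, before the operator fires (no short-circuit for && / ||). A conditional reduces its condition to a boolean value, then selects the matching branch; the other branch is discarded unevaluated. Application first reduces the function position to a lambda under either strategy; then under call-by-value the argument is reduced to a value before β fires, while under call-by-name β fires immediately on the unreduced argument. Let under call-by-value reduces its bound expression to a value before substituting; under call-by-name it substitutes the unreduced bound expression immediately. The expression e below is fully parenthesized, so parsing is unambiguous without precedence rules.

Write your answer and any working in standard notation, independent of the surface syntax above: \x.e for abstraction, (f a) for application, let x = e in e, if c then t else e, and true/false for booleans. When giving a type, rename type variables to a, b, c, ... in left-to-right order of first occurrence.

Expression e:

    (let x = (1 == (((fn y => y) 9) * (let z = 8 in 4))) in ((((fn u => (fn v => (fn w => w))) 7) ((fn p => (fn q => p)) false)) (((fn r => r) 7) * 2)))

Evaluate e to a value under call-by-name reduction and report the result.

Answer: 14

Trace:
step 0: (let x = (1 == (((\y.y) 9) * (let z = 8 in 4))) in ((((\u.(\v.(\w.w))) 7) ((\p.(\q.p)) false)) (((\r.r) 7) * 2)))
step 1: [let@root] ((((\u.(\v.(\w.w))) 7) ((\p.(\q.p)) false)) (((\r.r) 7) * 2))
step 2: [beta@0.0] (((\v.(\w.w)) ((\p.(\q.p)) false)) (((\r.r) 7) * 2))
step 3: [beta@0] ((\w.w) (((\r.r) 7) * 2))
step 4: [beta@root] (((\r.r) 7) * 2)
step 5: [beta@0] (7 * 2)
step 6: [delta@root] 14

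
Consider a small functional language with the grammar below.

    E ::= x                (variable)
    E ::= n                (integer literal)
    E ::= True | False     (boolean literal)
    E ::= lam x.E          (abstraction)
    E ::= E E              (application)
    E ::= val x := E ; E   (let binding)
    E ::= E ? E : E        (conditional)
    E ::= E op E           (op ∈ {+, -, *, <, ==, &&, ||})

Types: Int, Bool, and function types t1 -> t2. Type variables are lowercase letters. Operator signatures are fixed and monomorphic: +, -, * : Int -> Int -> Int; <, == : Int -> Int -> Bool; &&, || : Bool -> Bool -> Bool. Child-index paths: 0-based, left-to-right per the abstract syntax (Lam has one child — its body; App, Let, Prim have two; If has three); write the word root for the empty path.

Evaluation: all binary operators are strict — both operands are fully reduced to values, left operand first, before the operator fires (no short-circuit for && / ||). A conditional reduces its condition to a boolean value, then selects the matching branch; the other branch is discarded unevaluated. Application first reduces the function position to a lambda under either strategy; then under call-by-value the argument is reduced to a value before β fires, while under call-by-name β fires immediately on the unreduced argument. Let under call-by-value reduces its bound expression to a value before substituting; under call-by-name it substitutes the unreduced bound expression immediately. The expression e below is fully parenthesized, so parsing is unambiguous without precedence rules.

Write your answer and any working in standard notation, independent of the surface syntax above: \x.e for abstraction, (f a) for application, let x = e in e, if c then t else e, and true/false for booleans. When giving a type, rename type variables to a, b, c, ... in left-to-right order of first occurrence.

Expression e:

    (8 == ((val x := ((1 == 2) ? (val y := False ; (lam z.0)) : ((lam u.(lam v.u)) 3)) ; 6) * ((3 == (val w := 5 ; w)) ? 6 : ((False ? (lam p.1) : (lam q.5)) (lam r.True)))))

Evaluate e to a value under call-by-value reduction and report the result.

Trace:
step 0: (8 == ((let x = (if (1 == 2) then (let y = false in (\z.0)) else ((\u.(\v.u)) 3)) in 6) * (if (3 == (let w = 5 in w)) then 6 else ((if false then (\p.1) else (\q.5)) (\r.true)))))
step 1: [delta@1.0.0.0] (8 == ((let x = (if false then (let y = false in (\z.0)) else ((\u.(\v.u)) 3)) in 6) * (if (3 == (let w = 5 in w)) then 6 else ((if false then (\p.1) else (\q.5)) (\r.true)))))
step 2: [if@1.0.0] (8 == ((let x = ((\u.(\v.u)) 3) in 6) * (if (3 == (let w = 5 in w)) then 6 else ((if false then (\p.1) else (\q.5)) (\r.true)))))
step 3: [beta@1.0.0] (8 == ((let x = (\v.3) in 6) * (if (3 == (let w = 5 in w)) then 6 else ((if false then (\p.1) else (\q.5)) (\r.true)))))
step 4: [let@1.0] (8 == (6 * (if (3 == (let w = 5 in w)) then 6 else ((if false then (\p.1) else (\q.5)) (\r.true)))))
step 5: [let@1.1.0.1] (8 == (6 * (if (3 == 5) then 6 else ((if false then (\p.1) else (\q.5)) (\r.true)))))
step 6: [delta@1.1.0] (8 == (6 * (if false then 6 else ((if false then (\p.1) else (\q.5)) (\r.true)))))
step 7: [if@1.1] (8 == (6 * ((if false then (\p.1) else (\q.5)) (\r.true))))
step 8: [if@1.1.0] (8 == (6 * ((\q.5) (\r.true))))
step 9: [beta@1.1] (8 == (6 * 5))
step 10: [delta@1] (8 == 30)
step 11: [delta@root] false

Answer: false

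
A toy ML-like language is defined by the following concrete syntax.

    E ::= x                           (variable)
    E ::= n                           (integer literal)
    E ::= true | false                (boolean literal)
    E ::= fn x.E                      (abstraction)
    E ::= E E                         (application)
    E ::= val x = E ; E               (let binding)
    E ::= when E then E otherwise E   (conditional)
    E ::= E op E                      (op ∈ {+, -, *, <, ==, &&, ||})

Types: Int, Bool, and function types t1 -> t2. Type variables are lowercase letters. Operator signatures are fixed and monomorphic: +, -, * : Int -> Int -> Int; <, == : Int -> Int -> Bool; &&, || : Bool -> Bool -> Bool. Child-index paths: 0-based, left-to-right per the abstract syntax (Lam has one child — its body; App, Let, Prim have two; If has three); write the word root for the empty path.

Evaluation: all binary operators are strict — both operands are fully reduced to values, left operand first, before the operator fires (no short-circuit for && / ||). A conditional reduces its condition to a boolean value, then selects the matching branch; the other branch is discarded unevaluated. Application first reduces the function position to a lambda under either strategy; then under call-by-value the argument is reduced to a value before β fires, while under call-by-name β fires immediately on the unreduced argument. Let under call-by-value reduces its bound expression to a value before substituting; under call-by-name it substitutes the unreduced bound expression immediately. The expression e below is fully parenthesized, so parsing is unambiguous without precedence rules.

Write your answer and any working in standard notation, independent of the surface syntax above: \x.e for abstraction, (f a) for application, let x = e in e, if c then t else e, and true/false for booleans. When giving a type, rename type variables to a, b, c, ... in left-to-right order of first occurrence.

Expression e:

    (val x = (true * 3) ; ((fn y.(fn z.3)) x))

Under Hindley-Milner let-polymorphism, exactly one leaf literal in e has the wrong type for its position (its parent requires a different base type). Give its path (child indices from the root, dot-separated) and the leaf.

Answer: 0.0 : true

Working:
  unify Bool ~ Int
  FAIL: mismatch Bool ~ Int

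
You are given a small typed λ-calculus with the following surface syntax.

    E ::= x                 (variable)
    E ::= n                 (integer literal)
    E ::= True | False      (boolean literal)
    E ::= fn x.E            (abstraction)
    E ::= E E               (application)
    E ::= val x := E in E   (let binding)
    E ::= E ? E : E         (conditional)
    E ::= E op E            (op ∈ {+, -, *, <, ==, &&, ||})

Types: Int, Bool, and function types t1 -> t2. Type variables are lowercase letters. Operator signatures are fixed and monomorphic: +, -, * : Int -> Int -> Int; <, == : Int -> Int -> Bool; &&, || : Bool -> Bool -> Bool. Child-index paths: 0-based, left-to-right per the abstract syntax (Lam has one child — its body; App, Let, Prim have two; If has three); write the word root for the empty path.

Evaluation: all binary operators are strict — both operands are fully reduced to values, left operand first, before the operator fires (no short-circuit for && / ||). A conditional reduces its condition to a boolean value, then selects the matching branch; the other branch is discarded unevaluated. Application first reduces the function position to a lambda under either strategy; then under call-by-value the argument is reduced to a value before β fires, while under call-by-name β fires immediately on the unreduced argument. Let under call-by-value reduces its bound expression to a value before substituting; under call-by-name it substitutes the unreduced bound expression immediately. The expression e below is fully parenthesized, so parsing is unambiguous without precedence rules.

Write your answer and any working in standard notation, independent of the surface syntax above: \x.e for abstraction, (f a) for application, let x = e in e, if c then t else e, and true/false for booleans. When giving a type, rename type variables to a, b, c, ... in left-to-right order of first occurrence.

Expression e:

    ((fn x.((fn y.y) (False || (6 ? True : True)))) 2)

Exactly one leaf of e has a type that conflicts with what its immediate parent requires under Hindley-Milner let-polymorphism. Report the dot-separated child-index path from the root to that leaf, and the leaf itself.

Working:
y : b
\y._ : b -> b
  unify Bool ~ Bool
  unify Int ~ Bool
  FAIL: mismatch Int ~ Bool

Answer: 0.0.1.1.0 : 6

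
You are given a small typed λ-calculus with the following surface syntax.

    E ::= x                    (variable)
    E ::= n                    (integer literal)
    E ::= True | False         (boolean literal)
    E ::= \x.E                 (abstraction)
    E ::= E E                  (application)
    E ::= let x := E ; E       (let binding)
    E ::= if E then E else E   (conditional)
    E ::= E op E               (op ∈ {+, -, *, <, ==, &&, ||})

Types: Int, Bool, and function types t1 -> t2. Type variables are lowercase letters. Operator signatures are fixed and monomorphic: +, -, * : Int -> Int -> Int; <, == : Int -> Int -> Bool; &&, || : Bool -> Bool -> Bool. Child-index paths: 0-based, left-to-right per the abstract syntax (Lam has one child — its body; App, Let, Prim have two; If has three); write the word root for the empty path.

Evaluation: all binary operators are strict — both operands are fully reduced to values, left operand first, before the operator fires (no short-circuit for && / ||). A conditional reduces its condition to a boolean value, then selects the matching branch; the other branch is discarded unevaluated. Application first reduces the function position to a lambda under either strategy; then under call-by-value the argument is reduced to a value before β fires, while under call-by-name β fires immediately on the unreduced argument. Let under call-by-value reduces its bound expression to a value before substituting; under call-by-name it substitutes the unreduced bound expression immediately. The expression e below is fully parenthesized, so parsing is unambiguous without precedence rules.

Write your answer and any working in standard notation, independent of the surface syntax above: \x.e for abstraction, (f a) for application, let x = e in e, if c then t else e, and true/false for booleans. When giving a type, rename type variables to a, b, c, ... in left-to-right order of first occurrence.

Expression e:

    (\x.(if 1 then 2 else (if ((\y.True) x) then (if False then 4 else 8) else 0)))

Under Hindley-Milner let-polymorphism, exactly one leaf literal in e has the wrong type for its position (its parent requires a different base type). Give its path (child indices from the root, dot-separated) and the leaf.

Trace:
  unify Int ~ Bool
  FAIL: mismatch Int ~ Bool

Answer: 0.0 : 1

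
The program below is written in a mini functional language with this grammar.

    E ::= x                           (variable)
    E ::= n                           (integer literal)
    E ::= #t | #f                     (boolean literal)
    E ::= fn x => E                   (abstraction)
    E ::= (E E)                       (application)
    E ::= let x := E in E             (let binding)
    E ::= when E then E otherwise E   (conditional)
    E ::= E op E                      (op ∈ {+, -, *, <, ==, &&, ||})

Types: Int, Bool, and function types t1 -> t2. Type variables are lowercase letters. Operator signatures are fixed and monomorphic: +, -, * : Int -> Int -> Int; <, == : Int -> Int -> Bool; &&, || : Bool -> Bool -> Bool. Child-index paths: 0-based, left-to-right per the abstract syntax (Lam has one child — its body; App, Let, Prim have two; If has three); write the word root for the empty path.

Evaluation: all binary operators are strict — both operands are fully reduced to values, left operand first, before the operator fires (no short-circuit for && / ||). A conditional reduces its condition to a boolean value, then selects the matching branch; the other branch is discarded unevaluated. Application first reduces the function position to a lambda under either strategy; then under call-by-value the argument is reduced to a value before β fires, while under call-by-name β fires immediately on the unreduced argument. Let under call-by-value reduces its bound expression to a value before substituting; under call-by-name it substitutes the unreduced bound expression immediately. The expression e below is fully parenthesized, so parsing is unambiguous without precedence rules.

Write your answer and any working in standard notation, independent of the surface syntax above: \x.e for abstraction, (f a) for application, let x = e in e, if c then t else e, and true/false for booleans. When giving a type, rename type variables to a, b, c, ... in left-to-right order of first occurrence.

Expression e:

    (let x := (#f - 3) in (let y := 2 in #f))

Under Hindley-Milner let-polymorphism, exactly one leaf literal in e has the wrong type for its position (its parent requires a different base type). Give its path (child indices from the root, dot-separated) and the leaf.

Trace:
  unify Bool ~ Int
  FAIL: mismatch Bool ~ Int

Answer: 0.0 : false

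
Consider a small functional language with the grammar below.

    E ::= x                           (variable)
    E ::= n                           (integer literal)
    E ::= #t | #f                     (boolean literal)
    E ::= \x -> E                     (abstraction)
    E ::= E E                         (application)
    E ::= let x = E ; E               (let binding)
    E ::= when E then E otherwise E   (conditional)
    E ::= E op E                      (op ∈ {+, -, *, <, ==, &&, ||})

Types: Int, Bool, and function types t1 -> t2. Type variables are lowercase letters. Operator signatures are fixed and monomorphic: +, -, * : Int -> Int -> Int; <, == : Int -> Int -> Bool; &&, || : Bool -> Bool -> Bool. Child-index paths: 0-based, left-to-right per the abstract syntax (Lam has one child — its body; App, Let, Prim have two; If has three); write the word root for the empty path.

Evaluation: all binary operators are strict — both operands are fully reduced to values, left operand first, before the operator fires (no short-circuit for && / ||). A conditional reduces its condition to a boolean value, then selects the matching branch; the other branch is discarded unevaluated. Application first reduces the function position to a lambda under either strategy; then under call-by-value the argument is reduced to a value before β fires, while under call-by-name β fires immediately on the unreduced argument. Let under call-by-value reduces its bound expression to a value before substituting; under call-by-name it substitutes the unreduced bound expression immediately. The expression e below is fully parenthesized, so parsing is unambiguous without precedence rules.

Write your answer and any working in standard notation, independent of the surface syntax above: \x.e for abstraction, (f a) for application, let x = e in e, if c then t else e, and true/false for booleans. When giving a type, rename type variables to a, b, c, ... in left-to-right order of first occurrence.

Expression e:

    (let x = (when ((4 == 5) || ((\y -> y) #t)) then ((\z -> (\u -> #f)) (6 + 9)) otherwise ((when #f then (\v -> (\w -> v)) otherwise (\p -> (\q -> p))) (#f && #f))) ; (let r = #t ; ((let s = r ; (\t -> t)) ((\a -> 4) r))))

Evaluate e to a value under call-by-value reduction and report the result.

Answer: 4

Trace:
step 0: (let x = (if ((4 == 5) || ((\y.y) true)) then ((\z.(\u.false)) (6 + 9)) else ((if false then (\v.(\w.v)) else (\p.(\q.p))) (false && false))) in (let r = true in ((let s = r in (\t.t)) ((\a.4) r))))
step 1: [delta@0.0.0] (let x = (if (false || ((\y.y) true)) then ((\z.(\u.false)) (6 + 9)) else ((if false then (\v.(\w.v)) else (\p.(\q.p))) (false && false))) in (let r = true in ((let s = r in (\t.t)) ((\a.4) r))))
step 2: [beta@0.0.1] (let x = (if (false || true) then ((\z.(\u.false)) (6 + 9)) else ((if false then (\v.(\w.v)) else (\p.(\q.p))) (false && false))) in (let r = true in ((let s = r in (\t.t)) ((\a.4) r))))
step 3: [delta@0.0] (let x = (if true then ((\z.(\u.false)) (6 + 9)) else ((if false then (\v.(\w.v)) else (\p.(\q.p))) (false && false))) in (let r = true in ((let s = r in (\t.t)) ((\a.4) r))))
step 4: [if@0] (let x = ((\z.(\u.false)) (6 + 9)) in (let r = true in ((let s = r in (\t.t)) ((\a.4) r))))
step 5: [delta@0.1] (let x = ((\z.(\u.false)) 15) in (let r = true in ((let s = r in (\t.t)) ((\a.4) r))))
step 6: [beta@0] (let x = (\u.false) in (let r = true in ((let s = r in (\t.t)) ((\a.4) r))))
step 7: [let@root] (let r = true in ((let s = r in (\t.t)) ((\a.4) r)))
step 8: [let@root] ((let s = true in (\t.t)) ((\a.4) true))
step 9: [let@0] ((\t.t) ((\a.4) true))
step 10: [beta@1] ((\t.t) 4)
step 11: [beta@root] 4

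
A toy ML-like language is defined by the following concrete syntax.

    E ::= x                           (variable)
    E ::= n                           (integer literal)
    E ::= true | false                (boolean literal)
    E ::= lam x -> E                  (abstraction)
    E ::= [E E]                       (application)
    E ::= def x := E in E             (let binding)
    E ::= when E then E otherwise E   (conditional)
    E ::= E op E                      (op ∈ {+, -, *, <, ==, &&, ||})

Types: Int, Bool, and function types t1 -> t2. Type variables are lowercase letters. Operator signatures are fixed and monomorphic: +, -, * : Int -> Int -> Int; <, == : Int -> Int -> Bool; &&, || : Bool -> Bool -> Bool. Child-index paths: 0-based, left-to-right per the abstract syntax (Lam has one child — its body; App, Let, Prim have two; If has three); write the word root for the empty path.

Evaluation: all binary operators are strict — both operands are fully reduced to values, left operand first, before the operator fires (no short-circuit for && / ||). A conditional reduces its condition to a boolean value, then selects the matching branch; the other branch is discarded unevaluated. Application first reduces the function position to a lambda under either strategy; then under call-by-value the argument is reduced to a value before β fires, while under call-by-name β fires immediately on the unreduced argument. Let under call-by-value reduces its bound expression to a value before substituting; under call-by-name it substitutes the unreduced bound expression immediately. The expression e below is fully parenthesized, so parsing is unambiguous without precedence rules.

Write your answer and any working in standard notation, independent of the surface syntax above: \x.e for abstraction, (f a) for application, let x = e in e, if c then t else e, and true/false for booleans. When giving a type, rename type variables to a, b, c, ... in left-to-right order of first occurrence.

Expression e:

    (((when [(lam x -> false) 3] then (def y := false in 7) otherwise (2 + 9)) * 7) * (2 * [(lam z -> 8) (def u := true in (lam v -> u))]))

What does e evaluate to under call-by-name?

Answer: 1232

Working:
step 0: (((if ((\x.false) 3) then (let y = false in 7) else (2 + 9)) * 7) * (2 * ((\z.8) (let u = true in (\v.u)))))
step 1: [beta@0.0.0] (((if false then (let y = false in 7) else (2 + 9)) * 7) * (2 * ((\z.8) (let u = true in (\v.u)))))
step 2: [if@0.0] (((2 + 9) * 7) * (2 * ((\z.8) (let u = true in (\v.u)))))
step 3: [delta@0.0] ((11 * 7) * (2 * ((\z.8) (let u = true in (\v.u)))))
step 4: [delta@0] (77 * (2 * ((\z.8) (let u = true in (\v.u)))))
step 5: [beta@1.1] (77 * (2 * 8))
step 6: [delta@1] (77 * 16)
step 7: [delta@root] 1232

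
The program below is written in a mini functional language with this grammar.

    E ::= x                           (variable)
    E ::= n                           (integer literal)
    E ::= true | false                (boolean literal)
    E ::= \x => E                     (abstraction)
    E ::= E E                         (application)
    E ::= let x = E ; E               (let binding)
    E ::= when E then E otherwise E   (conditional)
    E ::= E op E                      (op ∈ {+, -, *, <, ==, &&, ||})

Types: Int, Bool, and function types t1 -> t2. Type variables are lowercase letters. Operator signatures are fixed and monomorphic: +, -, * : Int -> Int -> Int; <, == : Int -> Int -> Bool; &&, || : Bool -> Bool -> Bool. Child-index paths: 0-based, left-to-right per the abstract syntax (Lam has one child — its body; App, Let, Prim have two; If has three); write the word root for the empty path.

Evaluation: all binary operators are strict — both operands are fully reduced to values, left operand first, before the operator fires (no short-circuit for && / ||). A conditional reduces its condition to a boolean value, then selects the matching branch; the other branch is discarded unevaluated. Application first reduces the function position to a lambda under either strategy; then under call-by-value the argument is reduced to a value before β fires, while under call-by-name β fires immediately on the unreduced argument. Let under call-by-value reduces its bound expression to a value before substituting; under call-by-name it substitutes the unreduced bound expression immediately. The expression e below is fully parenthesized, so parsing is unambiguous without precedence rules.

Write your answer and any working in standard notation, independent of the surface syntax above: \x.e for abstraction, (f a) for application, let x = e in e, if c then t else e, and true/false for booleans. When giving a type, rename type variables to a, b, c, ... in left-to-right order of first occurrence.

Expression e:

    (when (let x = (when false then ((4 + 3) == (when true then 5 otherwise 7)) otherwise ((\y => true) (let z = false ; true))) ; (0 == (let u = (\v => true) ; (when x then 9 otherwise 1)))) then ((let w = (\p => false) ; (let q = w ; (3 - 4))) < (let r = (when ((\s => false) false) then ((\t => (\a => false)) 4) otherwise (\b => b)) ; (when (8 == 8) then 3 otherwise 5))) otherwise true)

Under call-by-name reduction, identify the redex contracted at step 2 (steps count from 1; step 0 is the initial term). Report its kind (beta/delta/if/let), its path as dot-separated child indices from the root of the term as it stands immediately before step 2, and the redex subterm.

Trace:
step 0: (if (let x = (if false then ((4 + 3) == (if true then 5 else 7)) else ((\y.true) (let z = false in true))) in (0 == (let u = (\v.true) in (if x then 9 else 1)))) then ((let w = (\p.false) in (let q = w in (3 - 4))) < (let r = (if ((\s.false) false) then ((\t.(\a.false)) 4) else (\b.b)) in (if (8 == 8) then 3 else 5))) else true)
step 1: [let@0] (if (0 == (let u = (\v.true) in (if (if false then ((4 + 3) == (if true then 5 else 7)) else ((\y.true) (let z = false in true))) then 9 else 1))) then ((let w = (\p.false) in (let q = w in (3 - 4))) < (let r = (if ((\s.false) false) then ((\t.(\a.false)) 4) else (\b.b)) in (if (8 == 8) then 3 else 5))) else true)
step 2: [let@0.1] (if (0 == (if (if false then ((4 + 3) == (if true then 5 else 7)) else ((\y.true) (let z = false in true))) then 9 else 1)) then ((let w = (\p.false) in (let q = w in (3 - 4))) < (let r = (if ((\s.false) false) then ((\t.(\a.false)) 4) else (\b.b)) in (if (8 == 8) then 3 else 5))) else true)

Answer: let at 0.1 : (let u = (\v.true) in (if (if false then ((4 + 3) == (if true then 5 else 7)) else ((\y.true) (let z = false in true))) then 9 else 1))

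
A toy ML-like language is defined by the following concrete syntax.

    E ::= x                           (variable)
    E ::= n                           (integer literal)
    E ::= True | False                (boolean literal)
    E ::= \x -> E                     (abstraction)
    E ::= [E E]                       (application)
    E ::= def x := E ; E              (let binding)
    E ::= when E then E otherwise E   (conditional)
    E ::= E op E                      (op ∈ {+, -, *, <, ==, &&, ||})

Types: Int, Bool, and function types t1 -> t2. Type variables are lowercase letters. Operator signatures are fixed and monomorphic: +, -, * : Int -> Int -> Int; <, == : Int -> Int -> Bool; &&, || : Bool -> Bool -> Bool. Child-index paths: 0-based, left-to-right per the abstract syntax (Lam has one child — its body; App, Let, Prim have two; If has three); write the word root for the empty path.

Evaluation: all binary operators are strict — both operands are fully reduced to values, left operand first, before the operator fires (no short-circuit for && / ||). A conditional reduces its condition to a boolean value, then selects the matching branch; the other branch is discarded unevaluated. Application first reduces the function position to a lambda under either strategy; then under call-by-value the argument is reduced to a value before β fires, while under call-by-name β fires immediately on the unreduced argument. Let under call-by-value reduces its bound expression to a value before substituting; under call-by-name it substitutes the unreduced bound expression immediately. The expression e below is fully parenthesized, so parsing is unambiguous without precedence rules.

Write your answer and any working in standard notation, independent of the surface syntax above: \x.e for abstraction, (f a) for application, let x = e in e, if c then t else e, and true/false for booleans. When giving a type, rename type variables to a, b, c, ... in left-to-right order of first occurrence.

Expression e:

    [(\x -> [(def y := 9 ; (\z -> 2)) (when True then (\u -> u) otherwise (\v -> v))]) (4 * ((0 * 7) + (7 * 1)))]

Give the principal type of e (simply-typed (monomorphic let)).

Derivation:
let y : Int
\z._ : b -> Int
  unify Bool ~ Bool
u : c
\u._ : c -> c
v : d
\v._ : d -> d
  unify c -> c ~ d -> d
  unify c ~ d
  unify d ~ d
  unify b -> Int ~ (d -> d) -> e
  unify b ~ d -> d
  unify Int ~ e
_ _ : Int
\x._ : a -> Int
  unify Int ~ Int
  unify Int ~ Int
  unify Int ~ Int
  unify Int ~ Int
  unify Int ~ Int
  unify Int ~ Int
  unify Int ~ Int
  unify Int ~ Int
  unify a -> Int ~ Int -> f
  unify a ~ Int
  unify Int ~ f
_ _ : Int

Answer: Int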